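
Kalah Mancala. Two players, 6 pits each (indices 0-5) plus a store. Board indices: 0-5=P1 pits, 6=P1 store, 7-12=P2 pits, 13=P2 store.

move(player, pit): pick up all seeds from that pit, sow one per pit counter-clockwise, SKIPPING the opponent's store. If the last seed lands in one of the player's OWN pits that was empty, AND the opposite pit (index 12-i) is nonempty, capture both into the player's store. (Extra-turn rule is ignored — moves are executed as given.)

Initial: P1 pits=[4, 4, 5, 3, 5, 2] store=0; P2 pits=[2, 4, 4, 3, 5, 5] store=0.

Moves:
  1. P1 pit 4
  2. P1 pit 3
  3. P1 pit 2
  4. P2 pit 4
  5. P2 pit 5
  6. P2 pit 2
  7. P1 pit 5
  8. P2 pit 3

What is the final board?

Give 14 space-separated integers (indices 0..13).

Move 1: P1 pit4 -> P1=[4,4,5,3,0,3](1) P2=[3,5,5,3,5,5](0)
Move 2: P1 pit3 -> P1=[4,4,5,0,1,4](2) P2=[3,5,5,3,5,5](0)
Move 3: P1 pit2 -> P1=[4,4,0,1,2,5](3) P2=[4,5,5,3,5,5](0)
Move 4: P2 pit4 -> P1=[5,5,1,1,2,5](3) P2=[4,5,5,3,0,6](1)
Move 5: P2 pit5 -> P1=[6,6,2,2,3,5](3) P2=[4,5,5,3,0,0](2)
Move 6: P2 pit2 -> P1=[7,6,2,2,3,5](3) P2=[4,5,0,4,1,1](3)
Move 7: P1 pit5 -> P1=[7,6,2,2,3,0](4) P2=[5,6,1,5,1,1](3)
Move 8: P2 pit3 -> P1=[8,7,2,2,3,0](4) P2=[5,6,1,0,2,2](4)

Answer: 8 7 2 2 3 0 4 5 6 1 0 2 2 4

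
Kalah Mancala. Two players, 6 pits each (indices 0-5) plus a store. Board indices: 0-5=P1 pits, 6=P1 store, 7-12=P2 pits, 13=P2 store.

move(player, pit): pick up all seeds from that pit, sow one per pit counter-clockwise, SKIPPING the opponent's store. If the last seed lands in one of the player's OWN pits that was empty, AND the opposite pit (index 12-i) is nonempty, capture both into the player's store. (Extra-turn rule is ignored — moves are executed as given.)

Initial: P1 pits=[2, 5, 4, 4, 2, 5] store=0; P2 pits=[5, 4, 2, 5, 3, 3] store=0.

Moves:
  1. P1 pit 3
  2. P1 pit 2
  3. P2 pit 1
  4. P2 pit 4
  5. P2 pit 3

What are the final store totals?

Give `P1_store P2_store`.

Answer: 2 2

Derivation:
Move 1: P1 pit3 -> P1=[2,5,4,0,3,6](1) P2=[6,4,2,5,3,3](0)
Move 2: P1 pit2 -> P1=[2,5,0,1,4,7](2) P2=[6,4,2,5,3,3](0)
Move 3: P2 pit1 -> P1=[2,5,0,1,4,7](2) P2=[6,0,3,6,4,4](0)
Move 4: P2 pit4 -> P1=[3,6,0,1,4,7](2) P2=[6,0,3,6,0,5](1)
Move 5: P2 pit3 -> P1=[4,7,1,1,4,7](2) P2=[6,0,3,0,1,6](2)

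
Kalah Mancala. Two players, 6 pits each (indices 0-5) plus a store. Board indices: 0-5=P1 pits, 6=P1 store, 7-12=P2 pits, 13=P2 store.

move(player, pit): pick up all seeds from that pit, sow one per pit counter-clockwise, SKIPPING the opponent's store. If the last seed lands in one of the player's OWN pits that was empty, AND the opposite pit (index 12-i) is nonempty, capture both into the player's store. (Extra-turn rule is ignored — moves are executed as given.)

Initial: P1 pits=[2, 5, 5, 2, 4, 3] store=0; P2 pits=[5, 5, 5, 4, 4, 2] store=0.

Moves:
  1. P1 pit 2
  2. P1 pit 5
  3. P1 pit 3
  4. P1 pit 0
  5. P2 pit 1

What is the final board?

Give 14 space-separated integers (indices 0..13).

Move 1: P1 pit2 -> P1=[2,5,0,3,5,4](1) P2=[6,5,5,4,4,2](0)
Move 2: P1 pit5 -> P1=[2,5,0,3,5,0](2) P2=[7,6,6,4,4,2](0)
Move 3: P1 pit3 -> P1=[2,5,0,0,6,1](3) P2=[7,6,6,4,4,2](0)
Move 4: P1 pit0 -> P1=[0,6,0,0,6,1](8) P2=[7,6,6,0,4,2](0)
Move 5: P2 pit1 -> P1=[1,6,0,0,6,1](8) P2=[7,0,7,1,5,3](1)

Answer: 1 6 0 0 6 1 8 7 0 7 1 5 3 1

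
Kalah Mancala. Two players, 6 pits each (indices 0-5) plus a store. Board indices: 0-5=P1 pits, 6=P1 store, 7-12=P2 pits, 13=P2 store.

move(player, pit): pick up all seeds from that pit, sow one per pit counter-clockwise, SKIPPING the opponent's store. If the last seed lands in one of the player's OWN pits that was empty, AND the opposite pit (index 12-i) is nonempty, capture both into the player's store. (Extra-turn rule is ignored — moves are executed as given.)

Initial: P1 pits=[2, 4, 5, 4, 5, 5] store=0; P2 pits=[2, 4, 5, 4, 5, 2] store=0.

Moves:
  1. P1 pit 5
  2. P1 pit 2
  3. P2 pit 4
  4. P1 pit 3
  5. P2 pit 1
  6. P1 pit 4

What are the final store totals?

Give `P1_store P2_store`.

Answer: 4 2

Derivation:
Move 1: P1 pit5 -> P1=[2,4,5,4,5,0](1) P2=[3,5,6,5,5,2](0)
Move 2: P1 pit2 -> P1=[2,4,0,5,6,1](2) P2=[4,5,6,5,5,2](0)
Move 3: P2 pit4 -> P1=[3,5,1,5,6,1](2) P2=[4,5,6,5,0,3](1)
Move 4: P1 pit3 -> P1=[3,5,1,0,7,2](3) P2=[5,6,6,5,0,3](1)
Move 5: P2 pit1 -> P1=[4,5,1,0,7,2](3) P2=[5,0,7,6,1,4](2)
Move 6: P1 pit4 -> P1=[4,5,1,0,0,3](4) P2=[6,1,8,7,2,4](2)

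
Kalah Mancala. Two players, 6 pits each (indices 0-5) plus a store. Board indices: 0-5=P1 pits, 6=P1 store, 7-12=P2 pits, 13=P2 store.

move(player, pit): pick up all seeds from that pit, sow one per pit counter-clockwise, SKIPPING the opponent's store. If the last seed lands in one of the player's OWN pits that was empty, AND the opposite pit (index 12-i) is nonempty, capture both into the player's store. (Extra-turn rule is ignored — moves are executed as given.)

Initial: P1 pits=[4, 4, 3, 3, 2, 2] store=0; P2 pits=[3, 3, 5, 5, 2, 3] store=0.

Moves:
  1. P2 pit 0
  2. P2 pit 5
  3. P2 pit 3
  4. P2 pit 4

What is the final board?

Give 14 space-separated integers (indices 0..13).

Answer: 7 6 4 3 2 2 0 0 4 6 0 0 2 3

Derivation:
Move 1: P2 pit0 -> P1=[4,4,3,3,2,2](0) P2=[0,4,6,6,2,3](0)
Move 2: P2 pit5 -> P1=[5,5,3,3,2,2](0) P2=[0,4,6,6,2,0](1)
Move 3: P2 pit3 -> P1=[6,6,4,3,2,2](0) P2=[0,4,6,0,3,1](2)
Move 4: P2 pit4 -> P1=[7,6,4,3,2,2](0) P2=[0,4,6,0,0,2](3)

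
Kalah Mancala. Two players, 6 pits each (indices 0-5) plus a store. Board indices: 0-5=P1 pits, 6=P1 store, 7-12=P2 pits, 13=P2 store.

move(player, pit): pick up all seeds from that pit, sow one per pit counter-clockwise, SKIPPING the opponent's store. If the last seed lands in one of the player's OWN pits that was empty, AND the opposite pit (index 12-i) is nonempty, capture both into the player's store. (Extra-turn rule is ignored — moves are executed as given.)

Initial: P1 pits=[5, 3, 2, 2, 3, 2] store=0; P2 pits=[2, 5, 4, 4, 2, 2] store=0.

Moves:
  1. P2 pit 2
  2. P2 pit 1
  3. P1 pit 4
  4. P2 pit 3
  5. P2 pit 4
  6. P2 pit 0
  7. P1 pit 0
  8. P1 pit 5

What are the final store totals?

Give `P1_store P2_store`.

Answer: 3 9

Derivation:
Move 1: P2 pit2 -> P1=[5,3,2,2,3,2](0) P2=[2,5,0,5,3,3](1)
Move 2: P2 pit1 -> P1=[5,3,2,2,3,2](0) P2=[2,0,1,6,4,4](2)
Move 3: P1 pit4 -> P1=[5,3,2,2,0,3](1) P2=[3,0,1,6,4,4](2)
Move 4: P2 pit3 -> P1=[6,4,3,2,0,3](1) P2=[3,0,1,0,5,5](3)
Move 5: P2 pit4 -> P1=[7,5,4,2,0,3](1) P2=[3,0,1,0,0,6](4)
Move 6: P2 pit0 -> P1=[7,5,0,2,0,3](1) P2=[0,1,2,0,0,6](9)
Move 7: P1 pit0 -> P1=[0,6,1,3,1,4](2) P2=[1,1,2,0,0,6](9)
Move 8: P1 pit5 -> P1=[0,6,1,3,1,0](3) P2=[2,2,3,0,0,6](9)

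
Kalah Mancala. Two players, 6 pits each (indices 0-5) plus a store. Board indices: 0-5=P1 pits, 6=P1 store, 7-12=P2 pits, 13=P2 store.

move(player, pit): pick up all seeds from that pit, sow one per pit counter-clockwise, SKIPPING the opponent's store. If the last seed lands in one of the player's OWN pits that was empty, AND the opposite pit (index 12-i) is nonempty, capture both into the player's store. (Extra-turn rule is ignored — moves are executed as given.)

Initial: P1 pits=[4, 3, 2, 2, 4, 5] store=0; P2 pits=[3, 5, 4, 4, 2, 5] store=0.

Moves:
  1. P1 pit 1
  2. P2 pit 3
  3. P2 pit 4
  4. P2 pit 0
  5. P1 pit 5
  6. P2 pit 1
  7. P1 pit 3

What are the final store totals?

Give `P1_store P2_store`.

Answer: 2 7

Derivation:
Move 1: P1 pit1 -> P1=[4,0,3,3,5,5](0) P2=[3,5,4,4,2,5](0)
Move 2: P2 pit3 -> P1=[5,0,3,3,5,5](0) P2=[3,5,4,0,3,6](1)
Move 3: P2 pit4 -> P1=[6,0,3,3,5,5](0) P2=[3,5,4,0,0,7](2)
Move 4: P2 pit0 -> P1=[6,0,0,3,5,5](0) P2=[0,6,5,0,0,7](6)
Move 5: P1 pit5 -> P1=[6,0,0,3,5,0](1) P2=[1,7,6,1,0,7](6)
Move 6: P2 pit1 -> P1=[7,1,0,3,5,0](1) P2=[1,0,7,2,1,8](7)
Move 7: P1 pit3 -> P1=[7,1,0,0,6,1](2) P2=[1,0,7,2,1,8](7)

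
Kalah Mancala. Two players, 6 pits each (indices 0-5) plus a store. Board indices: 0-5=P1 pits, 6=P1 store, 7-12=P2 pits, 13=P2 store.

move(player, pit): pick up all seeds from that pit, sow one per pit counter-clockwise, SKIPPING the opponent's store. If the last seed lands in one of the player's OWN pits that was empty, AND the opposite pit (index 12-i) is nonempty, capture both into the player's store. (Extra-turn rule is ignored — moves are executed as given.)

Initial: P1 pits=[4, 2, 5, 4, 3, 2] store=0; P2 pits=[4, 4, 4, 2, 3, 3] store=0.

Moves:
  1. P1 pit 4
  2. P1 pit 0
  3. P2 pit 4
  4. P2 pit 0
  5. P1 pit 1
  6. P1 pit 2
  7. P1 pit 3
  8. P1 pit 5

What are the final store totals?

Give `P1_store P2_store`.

Move 1: P1 pit4 -> P1=[4,2,5,4,0,3](1) P2=[5,4,4,2,3,3](0)
Move 2: P1 pit0 -> P1=[0,3,6,5,0,3](6) P2=[5,0,4,2,3,3](0)
Move 3: P2 pit4 -> P1=[1,3,6,5,0,3](6) P2=[5,0,4,2,0,4](1)
Move 4: P2 pit0 -> P1=[1,3,6,5,0,3](6) P2=[0,1,5,3,1,5](1)
Move 5: P1 pit1 -> P1=[1,0,7,6,0,3](8) P2=[0,0,5,3,1,5](1)
Move 6: P1 pit2 -> P1=[1,0,0,7,1,4](9) P2=[1,1,6,3,1,5](1)
Move 7: P1 pit3 -> P1=[1,0,0,0,2,5](10) P2=[2,2,7,4,1,5](1)
Move 8: P1 pit5 -> P1=[1,0,0,0,2,0](11) P2=[3,3,8,5,1,5](1)

Answer: 11 1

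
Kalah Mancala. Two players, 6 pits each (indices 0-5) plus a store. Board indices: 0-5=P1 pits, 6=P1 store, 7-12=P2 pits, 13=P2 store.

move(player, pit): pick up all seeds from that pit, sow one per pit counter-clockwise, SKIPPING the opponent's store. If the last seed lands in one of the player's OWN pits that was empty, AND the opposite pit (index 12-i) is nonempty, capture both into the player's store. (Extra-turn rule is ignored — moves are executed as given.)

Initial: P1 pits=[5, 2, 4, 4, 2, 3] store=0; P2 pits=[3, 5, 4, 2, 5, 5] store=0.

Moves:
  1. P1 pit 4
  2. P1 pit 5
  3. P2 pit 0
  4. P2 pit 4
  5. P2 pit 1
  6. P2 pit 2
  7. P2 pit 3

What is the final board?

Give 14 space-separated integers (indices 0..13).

Answer: 9 6 6 5 0 0 2 0 0 0 0 3 9 4

Derivation:
Move 1: P1 pit4 -> P1=[5,2,4,4,0,4](1) P2=[3,5,4,2,5,5](0)
Move 2: P1 pit5 -> P1=[5,2,4,4,0,0](2) P2=[4,6,5,2,5,5](0)
Move 3: P2 pit0 -> P1=[5,2,4,4,0,0](2) P2=[0,7,6,3,6,5](0)
Move 4: P2 pit4 -> P1=[6,3,5,5,0,0](2) P2=[0,7,6,3,0,6](1)
Move 5: P2 pit1 -> P1=[7,4,5,5,0,0](2) P2=[0,0,7,4,1,7](2)
Move 6: P2 pit2 -> P1=[8,5,6,5,0,0](2) P2=[0,0,0,5,2,8](3)
Move 7: P2 pit3 -> P1=[9,6,6,5,0,0](2) P2=[0,0,0,0,3,9](4)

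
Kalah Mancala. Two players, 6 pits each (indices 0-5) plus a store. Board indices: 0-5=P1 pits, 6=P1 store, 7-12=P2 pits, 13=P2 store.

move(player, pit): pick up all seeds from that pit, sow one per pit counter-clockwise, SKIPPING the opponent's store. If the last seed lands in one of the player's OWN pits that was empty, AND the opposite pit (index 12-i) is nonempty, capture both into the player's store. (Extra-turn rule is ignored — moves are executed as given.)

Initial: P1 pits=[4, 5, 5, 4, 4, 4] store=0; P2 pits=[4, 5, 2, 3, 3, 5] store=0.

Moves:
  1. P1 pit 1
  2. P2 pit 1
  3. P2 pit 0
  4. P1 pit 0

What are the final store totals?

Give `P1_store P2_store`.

Answer: 1 1

Derivation:
Move 1: P1 pit1 -> P1=[4,0,6,5,5,5](1) P2=[4,5,2,3,3,5](0)
Move 2: P2 pit1 -> P1=[4,0,6,5,5,5](1) P2=[4,0,3,4,4,6](1)
Move 3: P2 pit0 -> P1=[4,0,6,5,5,5](1) P2=[0,1,4,5,5,6](1)
Move 4: P1 pit0 -> P1=[0,1,7,6,6,5](1) P2=[0,1,4,5,5,6](1)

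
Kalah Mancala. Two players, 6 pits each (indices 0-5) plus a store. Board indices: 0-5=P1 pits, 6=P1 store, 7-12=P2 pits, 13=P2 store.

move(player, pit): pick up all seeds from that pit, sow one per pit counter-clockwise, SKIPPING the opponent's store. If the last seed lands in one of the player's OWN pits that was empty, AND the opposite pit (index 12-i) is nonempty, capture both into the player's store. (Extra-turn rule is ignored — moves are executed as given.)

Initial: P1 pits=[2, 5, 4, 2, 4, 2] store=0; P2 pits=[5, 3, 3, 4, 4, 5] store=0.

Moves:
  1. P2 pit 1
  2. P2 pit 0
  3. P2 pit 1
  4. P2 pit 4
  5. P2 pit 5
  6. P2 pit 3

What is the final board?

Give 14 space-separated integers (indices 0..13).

Answer: 5 8 7 4 5 3 0 0 0 6 0 1 1 3

Derivation:
Move 1: P2 pit1 -> P1=[2,5,4,2,4,2](0) P2=[5,0,4,5,5,5](0)
Move 2: P2 pit0 -> P1=[2,5,4,2,4,2](0) P2=[0,1,5,6,6,6](0)
Move 3: P2 pit1 -> P1=[2,5,4,2,4,2](0) P2=[0,0,6,6,6,6](0)
Move 4: P2 pit4 -> P1=[3,6,5,3,4,2](0) P2=[0,0,6,6,0,7](1)
Move 5: P2 pit5 -> P1=[4,7,6,4,5,3](0) P2=[0,0,6,6,0,0](2)
Move 6: P2 pit3 -> P1=[5,8,7,4,5,3](0) P2=[0,0,6,0,1,1](3)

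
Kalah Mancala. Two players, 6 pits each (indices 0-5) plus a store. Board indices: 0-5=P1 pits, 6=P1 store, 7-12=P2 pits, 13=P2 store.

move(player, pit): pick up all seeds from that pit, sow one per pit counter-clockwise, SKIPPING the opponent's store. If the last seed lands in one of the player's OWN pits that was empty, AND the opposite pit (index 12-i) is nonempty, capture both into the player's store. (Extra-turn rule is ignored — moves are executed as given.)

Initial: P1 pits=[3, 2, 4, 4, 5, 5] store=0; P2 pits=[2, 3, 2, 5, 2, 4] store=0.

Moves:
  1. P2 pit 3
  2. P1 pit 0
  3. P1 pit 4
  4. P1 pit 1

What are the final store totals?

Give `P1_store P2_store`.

Answer: 1 1

Derivation:
Move 1: P2 pit3 -> P1=[4,3,4,4,5,5](0) P2=[2,3,2,0,3,5](1)
Move 2: P1 pit0 -> P1=[0,4,5,5,6,5](0) P2=[2,3,2,0,3,5](1)
Move 3: P1 pit4 -> P1=[0,4,5,5,0,6](1) P2=[3,4,3,1,3,5](1)
Move 4: P1 pit1 -> P1=[0,0,6,6,1,7](1) P2=[3,4,3,1,3,5](1)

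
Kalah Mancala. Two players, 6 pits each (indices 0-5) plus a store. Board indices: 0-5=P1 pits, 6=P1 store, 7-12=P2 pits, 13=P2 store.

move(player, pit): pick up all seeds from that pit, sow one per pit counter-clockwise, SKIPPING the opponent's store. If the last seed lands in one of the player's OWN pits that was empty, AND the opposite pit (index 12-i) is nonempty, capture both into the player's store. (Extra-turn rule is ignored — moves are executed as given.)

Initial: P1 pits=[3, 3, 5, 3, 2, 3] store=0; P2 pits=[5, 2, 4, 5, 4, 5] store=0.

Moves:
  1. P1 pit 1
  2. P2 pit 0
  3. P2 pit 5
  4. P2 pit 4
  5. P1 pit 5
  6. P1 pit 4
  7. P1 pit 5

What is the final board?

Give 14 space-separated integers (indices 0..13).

Answer: 5 2 8 5 0 0 3 2 5 5 6 0 1 2

Derivation:
Move 1: P1 pit1 -> P1=[3,0,6,4,3,3](0) P2=[5,2,4,5,4,5](0)
Move 2: P2 pit0 -> P1=[3,0,6,4,3,3](0) P2=[0,3,5,6,5,6](0)
Move 3: P2 pit5 -> P1=[4,1,7,5,4,3](0) P2=[0,3,5,6,5,0](1)
Move 4: P2 pit4 -> P1=[5,2,8,5,4,3](0) P2=[0,3,5,6,0,1](2)
Move 5: P1 pit5 -> P1=[5,2,8,5,4,0](1) P2=[1,4,5,6,0,1](2)
Move 6: P1 pit4 -> P1=[5,2,8,5,0,1](2) P2=[2,5,5,6,0,1](2)
Move 7: P1 pit5 -> P1=[5,2,8,5,0,0](3) P2=[2,5,5,6,0,1](2)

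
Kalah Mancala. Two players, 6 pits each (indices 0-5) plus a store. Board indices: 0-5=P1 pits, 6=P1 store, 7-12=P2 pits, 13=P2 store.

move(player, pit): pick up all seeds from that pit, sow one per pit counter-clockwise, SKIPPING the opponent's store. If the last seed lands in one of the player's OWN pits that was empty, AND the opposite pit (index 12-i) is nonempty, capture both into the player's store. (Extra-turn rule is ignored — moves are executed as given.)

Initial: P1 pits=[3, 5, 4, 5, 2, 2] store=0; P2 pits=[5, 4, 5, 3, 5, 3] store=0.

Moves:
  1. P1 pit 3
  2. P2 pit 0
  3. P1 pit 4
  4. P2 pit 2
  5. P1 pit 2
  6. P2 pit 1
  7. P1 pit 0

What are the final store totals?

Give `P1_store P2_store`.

Answer: 3 3

Derivation:
Move 1: P1 pit3 -> P1=[3,5,4,0,3,3](1) P2=[6,5,5,3,5,3](0)
Move 2: P2 pit0 -> P1=[3,5,4,0,3,3](1) P2=[0,6,6,4,6,4](1)
Move 3: P1 pit4 -> P1=[3,5,4,0,0,4](2) P2=[1,6,6,4,6,4](1)
Move 4: P2 pit2 -> P1=[4,6,4,0,0,4](2) P2=[1,6,0,5,7,5](2)
Move 5: P1 pit2 -> P1=[4,6,0,1,1,5](3) P2=[1,6,0,5,7,5](2)
Move 6: P2 pit1 -> P1=[5,6,0,1,1,5](3) P2=[1,0,1,6,8,6](3)
Move 7: P1 pit0 -> P1=[0,7,1,2,2,6](3) P2=[1,0,1,6,8,6](3)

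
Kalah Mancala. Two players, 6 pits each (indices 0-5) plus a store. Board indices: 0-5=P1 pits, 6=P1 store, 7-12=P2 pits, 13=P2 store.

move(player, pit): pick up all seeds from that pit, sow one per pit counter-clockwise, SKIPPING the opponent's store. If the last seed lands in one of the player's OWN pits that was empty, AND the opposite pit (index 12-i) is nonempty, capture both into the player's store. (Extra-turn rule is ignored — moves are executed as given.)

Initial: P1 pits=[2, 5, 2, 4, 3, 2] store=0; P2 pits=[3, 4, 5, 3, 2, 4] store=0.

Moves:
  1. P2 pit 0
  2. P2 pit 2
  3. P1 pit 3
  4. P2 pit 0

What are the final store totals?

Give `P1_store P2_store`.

Answer: 1 1

Derivation:
Move 1: P2 pit0 -> P1=[2,5,2,4,3,2](0) P2=[0,5,6,4,2,4](0)
Move 2: P2 pit2 -> P1=[3,6,2,4,3,2](0) P2=[0,5,0,5,3,5](1)
Move 3: P1 pit3 -> P1=[3,6,2,0,4,3](1) P2=[1,5,0,5,3,5](1)
Move 4: P2 pit0 -> P1=[3,6,2,0,4,3](1) P2=[0,6,0,5,3,5](1)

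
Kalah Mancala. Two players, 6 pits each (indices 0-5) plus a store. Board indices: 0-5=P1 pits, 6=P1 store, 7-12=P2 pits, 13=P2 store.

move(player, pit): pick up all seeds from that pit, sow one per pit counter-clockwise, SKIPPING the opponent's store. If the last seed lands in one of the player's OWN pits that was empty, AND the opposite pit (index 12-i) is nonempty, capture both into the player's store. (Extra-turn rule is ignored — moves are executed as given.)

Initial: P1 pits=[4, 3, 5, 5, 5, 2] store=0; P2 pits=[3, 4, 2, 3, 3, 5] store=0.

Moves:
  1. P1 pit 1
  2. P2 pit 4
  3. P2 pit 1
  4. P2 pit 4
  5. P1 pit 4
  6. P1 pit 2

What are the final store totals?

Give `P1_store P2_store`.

Answer: 2 1

Derivation:
Move 1: P1 pit1 -> P1=[4,0,6,6,6,2](0) P2=[3,4,2,3,3,5](0)
Move 2: P2 pit4 -> P1=[5,0,6,6,6,2](0) P2=[3,4,2,3,0,6](1)
Move 3: P2 pit1 -> P1=[5,0,6,6,6,2](0) P2=[3,0,3,4,1,7](1)
Move 4: P2 pit4 -> P1=[5,0,6,6,6,2](0) P2=[3,0,3,4,0,8](1)
Move 5: P1 pit4 -> P1=[5,0,6,6,0,3](1) P2=[4,1,4,5,0,8](1)
Move 6: P1 pit2 -> P1=[5,0,0,7,1,4](2) P2=[5,2,4,5,0,8](1)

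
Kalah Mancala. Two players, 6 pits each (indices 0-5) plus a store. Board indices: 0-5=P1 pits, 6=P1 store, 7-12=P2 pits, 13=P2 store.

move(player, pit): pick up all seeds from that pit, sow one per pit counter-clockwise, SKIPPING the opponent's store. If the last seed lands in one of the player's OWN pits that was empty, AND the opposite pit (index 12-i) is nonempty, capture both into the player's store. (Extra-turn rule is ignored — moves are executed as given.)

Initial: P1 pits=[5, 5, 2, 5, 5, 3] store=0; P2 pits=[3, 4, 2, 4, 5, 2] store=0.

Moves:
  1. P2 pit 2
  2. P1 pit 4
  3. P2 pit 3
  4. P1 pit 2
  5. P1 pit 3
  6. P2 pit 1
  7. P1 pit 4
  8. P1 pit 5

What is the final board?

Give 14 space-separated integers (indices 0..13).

Answer: 6 6 0 0 0 0 9 6 1 4 1 8 3 1

Derivation:
Move 1: P2 pit2 -> P1=[5,5,2,5,5,3](0) P2=[3,4,0,5,6,2](0)
Move 2: P1 pit4 -> P1=[5,5,2,5,0,4](1) P2=[4,5,1,5,6,2](0)
Move 3: P2 pit3 -> P1=[6,6,2,5,0,4](1) P2=[4,5,1,0,7,3](1)
Move 4: P1 pit2 -> P1=[6,6,0,6,0,4](7) P2=[4,0,1,0,7,3](1)
Move 5: P1 pit3 -> P1=[6,6,0,0,1,5](8) P2=[5,1,2,0,7,3](1)
Move 6: P2 pit1 -> P1=[6,6,0,0,1,5](8) P2=[5,0,3,0,7,3](1)
Move 7: P1 pit4 -> P1=[6,6,0,0,0,6](8) P2=[5,0,3,0,7,3](1)
Move 8: P1 pit5 -> P1=[6,6,0,0,0,0](9) P2=[6,1,4,1,8,3](1)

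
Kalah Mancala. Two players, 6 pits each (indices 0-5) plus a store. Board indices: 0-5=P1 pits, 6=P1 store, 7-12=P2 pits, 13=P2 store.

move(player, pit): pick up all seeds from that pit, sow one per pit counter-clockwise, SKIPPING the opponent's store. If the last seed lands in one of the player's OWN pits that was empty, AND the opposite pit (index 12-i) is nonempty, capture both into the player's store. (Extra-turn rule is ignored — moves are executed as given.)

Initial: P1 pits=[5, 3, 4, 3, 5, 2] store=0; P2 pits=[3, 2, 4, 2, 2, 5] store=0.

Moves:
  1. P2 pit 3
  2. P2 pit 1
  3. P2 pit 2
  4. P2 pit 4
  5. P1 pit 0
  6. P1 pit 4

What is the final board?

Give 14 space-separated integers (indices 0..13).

Move 1: P2 pit3 -> P1=[5,3,4,3,5,2](0) P2=[3,2,4,0,3,6](0)
Move 2: P2 pit1 -> P1=[5,3,0,3,5,2](0) P2=[3,0,5,0,3,6](5)
Move 3: P2 pit2 -> P1=[6,3,0,3,5,2](0) P2=[3,0,0,1,4,7](6)
Move 4: P2 pit4 -> P1=[7,4,0,3,5,2](0) P2=[3,0,0,1,0,8](7)
Move 5: P1 pit0 -> P1=[0,5,1,4,6,3](1) P2=[4,0,0,1,0,8](7)
Move 6: P1 pit4 -> P1=[0,5,1,4,0,4](2) P2=[5,1,1,2,0,8](7)

Answer: 0 5 1 4 0 4 2 5 1 1 2 0 8 7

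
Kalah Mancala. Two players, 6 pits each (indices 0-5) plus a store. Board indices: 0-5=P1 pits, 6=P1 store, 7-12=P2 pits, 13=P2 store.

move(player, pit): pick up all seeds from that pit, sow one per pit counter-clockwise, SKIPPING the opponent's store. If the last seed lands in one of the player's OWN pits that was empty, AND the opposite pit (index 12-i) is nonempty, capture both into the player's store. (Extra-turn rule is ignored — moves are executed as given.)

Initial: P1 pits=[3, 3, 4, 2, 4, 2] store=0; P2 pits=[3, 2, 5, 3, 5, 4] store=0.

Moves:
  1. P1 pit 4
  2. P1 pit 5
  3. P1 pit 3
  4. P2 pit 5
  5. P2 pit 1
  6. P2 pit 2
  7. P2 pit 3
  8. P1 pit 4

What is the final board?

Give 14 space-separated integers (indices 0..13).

Answer: 2 6 5 0 0 1 8 0 0 0 0 8 2 8

Derivation:
Move 1: P1 pit4 -> P1=[3,3,4,2,0,3](1) P2=[4,3,5,3,5,4](0)
Move 2: P1 pit5 -> P1=[3,3,4,2,0,0](2) P2=[5,4,5,3,5,4](0)
Move 3: P1 pit3 -> P1=[3,3,4,0,1,0](8) P2=[0,4,5,3,5,4](0)
Move 4: P2 pit5 -> P1=[4,4,5,0,1,0](8) P2=[0,4,5,3,5,0](1)
Move 5: P2 pit1 -> P1=[0,4,5,0,1,0](8) P2=[0,0,6,4,6,0](6)
Move 6: P2 pit2 -> P1=[1,5,5,0,1,0](8) P2=[0,0,0,5,7,1](7)
Move 7: P2 pit3 -> P1=[2,6,5,0,1,0](8) P2=[0,0,0,0,8,2](8)
Move 8: P1 pit4 -> P1=[2,6,5,0,0,1](8) P2=[0,0,0,0,8,2](8)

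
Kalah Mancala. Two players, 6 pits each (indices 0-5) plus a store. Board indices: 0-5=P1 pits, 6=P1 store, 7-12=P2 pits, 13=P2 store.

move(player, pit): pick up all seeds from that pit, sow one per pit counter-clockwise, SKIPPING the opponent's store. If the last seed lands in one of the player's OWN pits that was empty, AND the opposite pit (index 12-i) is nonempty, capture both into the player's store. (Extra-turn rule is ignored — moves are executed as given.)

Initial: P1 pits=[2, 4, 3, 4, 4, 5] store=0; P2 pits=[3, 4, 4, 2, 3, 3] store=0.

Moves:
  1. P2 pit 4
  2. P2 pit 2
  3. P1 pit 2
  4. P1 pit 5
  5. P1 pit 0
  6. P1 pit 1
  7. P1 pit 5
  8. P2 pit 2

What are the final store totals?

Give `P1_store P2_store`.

Answer: 3 2

Derivation:
Move 1: P2 pit4 -> P1=[3,4,3,4,4,5](0) P2=[3,4,4,2,0,4](1)
Move 2: P2 pit2 -> P1=[3,4,3,4,4,5](0) P2=[3,4,0,3,1,5](2)
Move 3: P1 pit2 -> P1=[3,4,0,5,5,6](0) P2=[3,4,0,3,1,5](2)
Move 4: P1 pit5 -> P1=[3,4,0,5,5,0](1) P2=[4,5,1,4,2,5](2)
Move 5: P1 pit0 -> P1=[0,5,1,6,5,0](1) P2=[4,5,1,4,2,5](2)
Move 6: P1 pit1 -> P1=[0,0,2,7,6,1](2) P2=[4,5,1,4,2,5](2)
Move 7: P1 pit5 -> P1=[0,0,2,7,6,0](3) P2=[4,5,1,4,2,5](2)
Move 8: P2 pit2 -> P1=[0,0,2,7,6,0](3) P2=[4,5,0,5,2,5](2)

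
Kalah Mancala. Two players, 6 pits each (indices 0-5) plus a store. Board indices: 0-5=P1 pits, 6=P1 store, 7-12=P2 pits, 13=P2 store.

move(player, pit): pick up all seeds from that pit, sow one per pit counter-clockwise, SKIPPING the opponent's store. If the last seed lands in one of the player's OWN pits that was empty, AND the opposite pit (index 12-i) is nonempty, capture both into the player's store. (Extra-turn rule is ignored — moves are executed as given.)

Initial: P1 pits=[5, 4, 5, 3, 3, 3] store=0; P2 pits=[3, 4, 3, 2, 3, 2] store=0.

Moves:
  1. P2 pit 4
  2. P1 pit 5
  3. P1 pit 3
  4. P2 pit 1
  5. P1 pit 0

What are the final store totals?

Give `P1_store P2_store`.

Answer: 3 2

Derivation:
Move 1: P2 pit4 -> P1=[6,4,5,3,3,3](0) P2=[3,4,3,2,0,3](1)
Move 2: P1 pit5 -> P1=[6,4,5,3,3,0](1) P2=[4,5,3,2,0,3](1)
Move 3: P1 pit3 -> P1=[6,4,5,0,4,1](2) P2=[4,5,3,2,0,3](1)
Move 4: P2 pit1 -> P1=[6,4,5,0,4,1](2) P2=[4,0,4,3,1,4](2)
Move 5: P1 pit0 -> P1=[0,5,6,1,5,2](3) P2=[4,0,4,3,1,4](2)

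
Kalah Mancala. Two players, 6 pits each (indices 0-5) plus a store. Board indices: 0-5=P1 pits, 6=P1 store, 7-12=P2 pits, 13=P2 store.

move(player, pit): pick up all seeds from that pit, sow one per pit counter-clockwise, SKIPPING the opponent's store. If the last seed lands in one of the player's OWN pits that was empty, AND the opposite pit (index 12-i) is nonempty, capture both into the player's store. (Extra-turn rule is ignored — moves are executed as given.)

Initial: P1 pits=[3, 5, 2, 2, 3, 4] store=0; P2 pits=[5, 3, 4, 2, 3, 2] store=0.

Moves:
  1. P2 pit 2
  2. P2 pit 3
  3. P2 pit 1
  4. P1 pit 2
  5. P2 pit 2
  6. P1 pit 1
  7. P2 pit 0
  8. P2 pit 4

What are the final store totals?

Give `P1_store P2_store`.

Answer: 1 3

Derivation:
Move 1: P2 pit2 -> P1=[3,5,2,2,3,4](0) P2=[5,3,0,3,4,3](1)
Move 2: P2 pit3 -> P1=[3,5,2,2,3,4](0) P2=[5,3,0,0,5,4](2)
Move 3: P2 pit1 -> P1=[3,5,2,2,3,4](0) P2=[5,0,1,1,6,4](2)
Move 4: P1 pit2 -> P1=[3,5,0,3,4,4](0) P2=[5,0,1,1,6,4](2)
Move 5: P2 pit2 -> P1=[3,5,0,3,4,4](0) P2=[5,0,0,2,6,4](2)
Move 6: P1 pit1 -> P1=[3,0,1,4,5,5](1) P2=[5,0,0,2,6,4](2)
Move 7: P2 pit0 -> P1=[3,0,1,4,5,5](1) P2=[0,1,1,3,7,5](2)
Move 8: P2 pit4 -> P1=[4,1,2,5,6,5](1) P2=[0,1,1,3,0,6](3)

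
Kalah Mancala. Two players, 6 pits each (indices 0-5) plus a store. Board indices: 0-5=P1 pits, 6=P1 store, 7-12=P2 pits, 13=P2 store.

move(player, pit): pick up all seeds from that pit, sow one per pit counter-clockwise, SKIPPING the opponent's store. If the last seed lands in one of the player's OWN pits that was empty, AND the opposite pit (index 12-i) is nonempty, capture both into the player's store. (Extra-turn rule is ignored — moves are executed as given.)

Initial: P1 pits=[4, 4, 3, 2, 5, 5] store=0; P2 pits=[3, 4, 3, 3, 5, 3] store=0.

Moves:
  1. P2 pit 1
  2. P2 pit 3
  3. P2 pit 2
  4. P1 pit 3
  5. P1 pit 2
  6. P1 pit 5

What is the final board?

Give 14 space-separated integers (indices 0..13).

Answer: 5 4 0 1 7 0 1 4 1 1 2 9 7 2

Derivation:
Move 1: P2 pit1 -> P1=[4,4,3,2,5,5](0) P2=[3,0,4,4,6,4](0)
Move 2: P2 pit3 -> P1=[5,4,3,2,5,5](0) P2=[3,0,4,0,7,5](1)
Move 3: P2 pit2 -> P1=[5,4,3,2,5,5](0) P2=[3,0,0,1,8,6](2)
Move 4: P1 pit3 -> P1=[5,4,3,0,6,6](0) P2=[3,0,0,1,8,6](2)
Move 5: P1 pit2 -> P1=[5,4,0,1,7,7](0) P2=[3,0,0,1,8,6](2)
Move 6: P1 pit5 -> P1=[5,4,0,1,7,0](1) P2=[4,1,1,2,9,7](2)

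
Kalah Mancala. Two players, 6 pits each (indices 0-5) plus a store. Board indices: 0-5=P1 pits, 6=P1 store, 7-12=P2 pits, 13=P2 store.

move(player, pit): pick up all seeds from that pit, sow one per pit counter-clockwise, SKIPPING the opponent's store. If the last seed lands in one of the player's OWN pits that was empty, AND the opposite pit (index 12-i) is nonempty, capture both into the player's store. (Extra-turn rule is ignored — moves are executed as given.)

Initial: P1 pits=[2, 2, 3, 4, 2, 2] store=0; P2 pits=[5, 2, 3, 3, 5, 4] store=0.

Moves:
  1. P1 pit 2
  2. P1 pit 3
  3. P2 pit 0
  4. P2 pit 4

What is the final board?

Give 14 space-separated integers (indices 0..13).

Move 1: P1 pit2 -> P1=[2,2,0,5,3,3](0) P2=[5,2,3,3,5,4](0)
Move 2: P1 pit3 -> P1=[2,2,0,0,4,4](1) P2=[6,3,3,3,5,4](0)
Move 3: P2 pit0 -> P1=[2,2,0,0,4,4](1) P2=[0,4,4,4,6,5](1)
Move 4: P2 pit4 -> P1=[3,3,1,1,4,4](1) P2=[0,4,4,4,0,6](2)

Answer: 3 3 1 1 4 4 1 0 4 4 4 0 6 2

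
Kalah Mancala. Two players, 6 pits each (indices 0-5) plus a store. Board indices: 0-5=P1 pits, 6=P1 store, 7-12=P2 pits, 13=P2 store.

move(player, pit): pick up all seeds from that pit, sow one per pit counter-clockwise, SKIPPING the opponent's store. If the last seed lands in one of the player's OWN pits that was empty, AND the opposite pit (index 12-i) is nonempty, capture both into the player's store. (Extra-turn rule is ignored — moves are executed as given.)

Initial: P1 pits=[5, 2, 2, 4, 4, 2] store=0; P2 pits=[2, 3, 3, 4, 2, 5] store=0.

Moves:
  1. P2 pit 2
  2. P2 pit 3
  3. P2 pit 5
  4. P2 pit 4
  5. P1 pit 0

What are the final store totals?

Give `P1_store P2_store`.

Move 1: P2 pit2 -> P1=[5,2,2,4,4,2](0) P2=[2,3,0,5,3,6](0)
Move 2: P2 pit3 -> P1=[6,3,2,4,4,2](0) P2=[2,3,0,0,4,7](1)
Move 3: P2 pit5 -> P1=[7,4,3,5,5,3](0) P2=[2,3,0,0,4,0](2)
Move 4: P2 pit4 -> P1=[8,5,3,5,5,3](0) P2=[2,3,0,0,0,1](3)
Move 5: P1 pit0 -> P1=[0,6,4,6,6,4](1) P2=[3,4,0,0,0,1](3)

Answer: 1 3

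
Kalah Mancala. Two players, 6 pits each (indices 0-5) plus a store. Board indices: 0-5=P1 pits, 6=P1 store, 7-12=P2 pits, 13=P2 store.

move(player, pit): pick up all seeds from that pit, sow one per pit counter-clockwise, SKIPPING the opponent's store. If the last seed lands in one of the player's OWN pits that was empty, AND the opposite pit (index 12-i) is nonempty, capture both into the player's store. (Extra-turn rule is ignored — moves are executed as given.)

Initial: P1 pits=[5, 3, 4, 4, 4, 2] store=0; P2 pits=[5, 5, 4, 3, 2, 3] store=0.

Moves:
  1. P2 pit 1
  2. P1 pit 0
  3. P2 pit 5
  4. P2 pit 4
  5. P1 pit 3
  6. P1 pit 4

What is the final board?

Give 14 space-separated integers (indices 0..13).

Move 1: P2 pit1 -> P1=[5,3,4,4,4,2](0) P2=[5,0,5,4,3,4](1)
Move 2: P1 pit0 -> P1=[0,4,5,5,5,3](0) P2=[5,0,5,4,3,4](1)
Move 3: P2 pit5 -> P1=[1,5,6,5,5,3](0) P2=[5,0,5,4,3,0](2)
Move 4: P2 pit4 -> P1=[2,5,6,5,5,3](0) P2=[5,0,5,4,0,1](3)
Move 5: P1 pit3 -> P1=[2,5,6,0,6,4](1) P2=[6,1,5,4,0,1](3)
Move 6: P1 pit4 -> P1=[2,5,6,0,0,5](2) P2=[7,2,6,5,0,1](3)

Answer: 2 5 6 0 0 5 2 7 2 6 5 0 1 3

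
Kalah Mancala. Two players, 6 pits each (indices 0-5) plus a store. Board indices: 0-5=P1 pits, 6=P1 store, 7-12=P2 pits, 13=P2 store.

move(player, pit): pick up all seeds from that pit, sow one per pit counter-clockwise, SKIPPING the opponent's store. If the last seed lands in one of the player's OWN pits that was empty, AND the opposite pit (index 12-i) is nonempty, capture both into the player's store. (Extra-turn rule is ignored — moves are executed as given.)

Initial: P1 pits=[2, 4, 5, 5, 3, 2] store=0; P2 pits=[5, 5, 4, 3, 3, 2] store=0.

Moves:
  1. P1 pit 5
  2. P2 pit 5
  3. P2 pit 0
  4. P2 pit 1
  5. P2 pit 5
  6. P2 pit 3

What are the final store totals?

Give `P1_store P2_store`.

Answer: 1 5

Derivation:
Move 1: P1 pit5 -> P1=[2,4,5,5,3,0](1) P2=[6,5,4,3,3,2](0)
Move 2: P2 pit5 -> P1=[3,4,5,5,3,0](1) P2=[6,5,4,3,3,0](1)
Move 3: P2 pit0 -> P1=[3,4,5,5,3,0](1) P2=[0,6,5,4,4,1](2)
Move 4: P2 pit1 -> P1=[4,4,5,5,3,0](1) P2=[0,0,6,5,5,2](3)
Move 5: P2 pit5 -> P1=[5,4,5,5,3,0](1) P2=[0,0,6,5,5,0](4)
Move 6: P2 pit3 -> P1=[6,5,5,5,3,0](1) P2=[0,0,6,0,6,1](5)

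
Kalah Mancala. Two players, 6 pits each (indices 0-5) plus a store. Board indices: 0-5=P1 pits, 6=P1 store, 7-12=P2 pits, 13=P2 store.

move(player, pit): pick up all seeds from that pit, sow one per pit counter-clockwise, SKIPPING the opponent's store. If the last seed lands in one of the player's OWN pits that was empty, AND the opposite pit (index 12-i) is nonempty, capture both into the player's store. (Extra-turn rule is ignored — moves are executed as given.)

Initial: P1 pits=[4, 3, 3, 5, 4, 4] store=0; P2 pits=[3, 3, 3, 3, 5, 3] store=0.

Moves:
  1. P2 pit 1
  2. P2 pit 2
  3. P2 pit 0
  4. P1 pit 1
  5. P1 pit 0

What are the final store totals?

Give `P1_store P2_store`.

Move 1: P2 pit1 -> P1=[4,3,3,5,4,4](0) P2=[3,0,4,4,6,3](0)
Move 2: P2 pit2 -> P1=[4,3,3,5,4,4](0) P2=[3,0,0,5,7,4](1)
Move 3: P2 pit0 -> P1=[4,3,3,5,4,4](0) P2=[0,1,1,6,7,4](1)
Move 4: P1 pit1 -> P1=[4,0,4,6,5,4](0) P2=[0,1,1,6,7,4](1)
Move 5: P1 pit0 -> P1=[0,1,5,7,6,4](0) P2=[0,1,1,6,7,4](1)

Answer: 0 1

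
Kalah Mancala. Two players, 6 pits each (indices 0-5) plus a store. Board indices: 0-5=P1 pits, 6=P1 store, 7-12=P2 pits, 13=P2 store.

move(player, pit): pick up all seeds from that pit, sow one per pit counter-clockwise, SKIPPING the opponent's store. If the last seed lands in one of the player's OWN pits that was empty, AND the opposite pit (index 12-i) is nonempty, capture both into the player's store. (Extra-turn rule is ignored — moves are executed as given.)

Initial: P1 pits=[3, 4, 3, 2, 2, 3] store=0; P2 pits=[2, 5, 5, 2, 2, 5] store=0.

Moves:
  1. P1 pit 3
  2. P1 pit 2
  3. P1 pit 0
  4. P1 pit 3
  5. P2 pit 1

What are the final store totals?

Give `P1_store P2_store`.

Answer: 0 1

Derivation:
Move 1: P1 pit3 -> P1=[3,4,3,0,3,4](0) P2=[2,5,5,2,2,5](0)
Move 2: P1 pit2 -> P1=[3,4,0,1,4,5](0) P2=[2,5,5,2,2,5](0)
Move 3: P1 pit0 -> P1=[0,5,1,2,4,5](0) P2=[2,5,5,2,2,5](0)
Move 4: P1 pit3 -> P1=[0,5,1,0,5,6](0) P2=[2,5,5,2,2,5](0)
Move 5: P2 pit1 -> P1=[0,5,1,0,5,6](0) P2=[2,0,6,3,3,6](1)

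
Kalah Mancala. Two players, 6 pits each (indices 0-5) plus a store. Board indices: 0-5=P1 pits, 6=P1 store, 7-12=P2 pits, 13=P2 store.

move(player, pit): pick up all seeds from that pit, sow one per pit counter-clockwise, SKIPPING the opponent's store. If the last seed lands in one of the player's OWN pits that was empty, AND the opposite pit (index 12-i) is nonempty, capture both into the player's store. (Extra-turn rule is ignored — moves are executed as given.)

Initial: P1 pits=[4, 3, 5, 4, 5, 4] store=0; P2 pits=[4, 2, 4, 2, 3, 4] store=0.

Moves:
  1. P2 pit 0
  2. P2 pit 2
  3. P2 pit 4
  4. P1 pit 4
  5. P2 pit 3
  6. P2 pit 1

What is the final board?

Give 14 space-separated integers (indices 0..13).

Answer: 7 4 6 4 0 5 1 1 0 2 1 2 8 3

Derivation:
Move 1: P2 pit0 -> P1=[4,3,5,4,5,4](0) P2=[0,3,5,3,4,4](0)
Move 2: P2 pit2 -> P1=[5,3,5,4,5,4](0) P2=[0,3,0,4,5,5](1)
Move 3: P2 pit4 -> P1=[6,4,6,4,5,4](0) P2=[0,3,0,4,0,6](2)
Move 4: P1 pit4 -> P1=[6,4,6,4,0,5](1) P2=[1,4,1,4,0,6](2)
Move 5: P2 pit3 -> P1=[7,4,6,4,0,5](1) P2=[1,4,1,0,1,7](3)
Move 6: P2 pit1 -> P1=[7,4,6,4,0,5](1) P2=[1,0,2,1,2,8](3)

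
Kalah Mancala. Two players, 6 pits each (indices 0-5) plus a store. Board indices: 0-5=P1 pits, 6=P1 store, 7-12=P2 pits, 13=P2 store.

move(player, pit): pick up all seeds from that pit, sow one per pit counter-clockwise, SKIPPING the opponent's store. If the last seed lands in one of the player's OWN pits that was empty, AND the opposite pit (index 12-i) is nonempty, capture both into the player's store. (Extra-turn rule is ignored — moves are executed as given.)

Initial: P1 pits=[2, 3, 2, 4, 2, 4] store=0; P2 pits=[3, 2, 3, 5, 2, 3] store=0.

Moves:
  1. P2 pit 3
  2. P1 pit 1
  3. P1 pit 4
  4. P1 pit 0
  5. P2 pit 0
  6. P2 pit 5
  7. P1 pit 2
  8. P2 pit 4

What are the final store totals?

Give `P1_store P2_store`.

Move 1: P2 pit3 -> P1=[3,4,2,4,2,4](0) P2=[3,2,3,0,3,4](1)
Move 2: P1 pit1 -> P1=[3,0,3,5,3,5](0) P2=[3,2,3,0,3,4](1)
Move 3: P1 pit4 -> P1=[3,0,3,5,0,6](1) P2=[4,2,3,0,3,4](1)
Move 4: P1 pit0 -> P1=[0,1,4,6,0,6](1) P2=[4,2,3,0,3,4](1)
Move 5: P2 pit0 -> P1=[0,1,4,6,0,6](1) P2=[0,3,4,1,4,4](1)
Move 6: P2 pit5 -> P1=[1,2,5,6,0,6](1) P2=[0,3,4,1,4,0](2)
Move 7: P1 pit2 -> P1=[1,2,0,7,1,7](2) P2=[1,3,4,1,4,0](2)
Move 8: P2 pit4 -> P1=[2,3,0,7,1,7](2) P2=[1,3,4,1,0,1](3)

Answer: 2 3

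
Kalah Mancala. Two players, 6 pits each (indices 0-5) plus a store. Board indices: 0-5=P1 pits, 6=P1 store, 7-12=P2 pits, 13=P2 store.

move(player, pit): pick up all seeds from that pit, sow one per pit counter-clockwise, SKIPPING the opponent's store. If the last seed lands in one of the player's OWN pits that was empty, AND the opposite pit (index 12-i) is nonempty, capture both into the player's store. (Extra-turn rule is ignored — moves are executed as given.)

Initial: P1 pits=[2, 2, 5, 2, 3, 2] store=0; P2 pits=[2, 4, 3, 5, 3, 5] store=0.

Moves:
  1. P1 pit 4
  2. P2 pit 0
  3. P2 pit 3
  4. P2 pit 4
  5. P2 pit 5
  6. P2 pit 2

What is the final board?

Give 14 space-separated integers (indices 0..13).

Move 1: P1 pit4 -> P1=[2,2,5,2,0,3](1) P2=[3,4,3,5,3,5](0)
Move 2: P2 pit0 -> P1=[2,2,5,2,0,3](1) P2=[0,5,4,6,3,5](0)
Move 3: P2 pit3 -> P1=[3,3,6,2,0,3](1) P2=[0,5,4,0,4,6](1)
Move 4: P2 pit4 -> P1=[4,4,6,2,0,3](1) P2=[0,5,4,0,0,7](2)
Move 5: P2 pit5 -> P1=[5,5,7,3,1,4](1) P2=[0,5,4,0,0,0](3)
Move 6: P2 pit2 -> P1=[5,5,7,3,1,4](1) P2=[0,5,0,1,1,1](4)

Answer: 5 5 7 3 1 4 1 0 5 0 1 1 1 4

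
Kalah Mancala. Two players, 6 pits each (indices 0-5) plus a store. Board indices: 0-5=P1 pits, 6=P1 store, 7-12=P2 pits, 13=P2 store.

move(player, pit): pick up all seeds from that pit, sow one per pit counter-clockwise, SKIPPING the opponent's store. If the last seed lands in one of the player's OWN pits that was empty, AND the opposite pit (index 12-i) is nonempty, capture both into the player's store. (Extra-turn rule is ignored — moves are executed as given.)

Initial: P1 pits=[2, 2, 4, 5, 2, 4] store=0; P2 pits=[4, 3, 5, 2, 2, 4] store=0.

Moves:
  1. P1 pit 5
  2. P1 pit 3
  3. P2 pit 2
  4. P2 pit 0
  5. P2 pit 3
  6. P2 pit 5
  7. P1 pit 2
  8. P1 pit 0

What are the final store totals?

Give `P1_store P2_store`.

Answer: 3 4

Derivation:
Move 1: P1 pit5 -> P1=[2,2,4,5,2,0](1) P2=[5,4,6,2,2,4](0)
Move 2: P1 pit3 -> P1=[2,2,4,0,3,1](2) P2=[6,5,6,2,2,4](0)
Move 3: P2 pit2 -> P1=[3,3,4,0,3,1](2) P2=[6,5,0,3,3,5](1)
Move 4: P2 pit0 -> P1=[3,3,4,0,3,1](2) P2=[0,6,1,4,4,6](2)
Move 5: P2 pit3 -> P1=[4,3,4,0,3,1](2) P2=[0,6,1,0,5,7](3)
Move 6: P2 pit5 -> P1=[5,4,5,1,4,2](2) P2=[0,6,1,0,5,0](4)
Move 7: P1 pit2 -> P1=[5,4,0,2,5,3](3) P2=[1,6,1,0,5,0](4)
Move 8: P1 pit0 -> P1=[0,5,1,3,6,4](3) P2=[1,6,1,0,5,0](4)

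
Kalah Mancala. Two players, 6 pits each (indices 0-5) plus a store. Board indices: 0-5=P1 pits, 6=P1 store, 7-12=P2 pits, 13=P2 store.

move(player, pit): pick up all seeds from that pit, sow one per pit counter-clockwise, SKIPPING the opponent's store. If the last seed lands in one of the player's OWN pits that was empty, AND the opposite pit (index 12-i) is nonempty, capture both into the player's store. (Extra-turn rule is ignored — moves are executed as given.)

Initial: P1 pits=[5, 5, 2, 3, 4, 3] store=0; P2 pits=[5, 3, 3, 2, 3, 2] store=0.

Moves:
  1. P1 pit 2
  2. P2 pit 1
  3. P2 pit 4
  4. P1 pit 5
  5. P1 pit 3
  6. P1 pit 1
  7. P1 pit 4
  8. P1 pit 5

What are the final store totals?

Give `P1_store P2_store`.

Move 1: P1 pit2 -> P1=[5,5,0,4,5,3](0) P2=[5,3,3,2,3,2](0)
Move 2: P2 pit1 -> P1=[5,5,0,4,5,3](0) P2=[5,0,4,3,4,2](0)
Move 3: P2 pit4 -> P1=[6,6,0,4,5,3](0) P2=[5,0,4,3,0,3](1)
Move 4: P1 pit5 -> P1=[6,6,0,4,5,0](1) P2=[6,1,4,3,0,3](1)
Move 5: P1 pit3 -> P1=[6,6,0,0,6,1](2) P2=[7,1,4,3,0,3](1)
Move 6: P1 pit1 -> P1=[6,0,1,1,7,2](3) P2=[8,1,4,3,0,3](1)
Move 7: P1 pit4 -> P1=[6,0,1,1,0,3](4) P2=[9,2,5,4,1,3](1)
Move 8: P1 pit5 -> P1=[6,0,1,1,0,0](5) P2=[10,3,5,4,1,3](1)

Answer: 5 1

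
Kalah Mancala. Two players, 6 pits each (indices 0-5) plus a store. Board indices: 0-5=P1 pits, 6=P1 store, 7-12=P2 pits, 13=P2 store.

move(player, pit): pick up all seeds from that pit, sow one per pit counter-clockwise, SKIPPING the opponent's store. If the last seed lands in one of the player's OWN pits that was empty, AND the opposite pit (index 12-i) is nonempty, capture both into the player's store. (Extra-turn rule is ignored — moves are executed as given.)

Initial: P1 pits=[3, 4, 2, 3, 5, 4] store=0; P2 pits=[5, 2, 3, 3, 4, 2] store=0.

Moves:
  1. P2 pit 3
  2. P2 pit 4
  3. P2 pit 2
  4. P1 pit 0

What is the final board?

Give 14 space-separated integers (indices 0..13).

Move 1: P2 pit3 -> P1=[3,4,2,3,5,4](0) P2=[5,2,3,0,5,3](1)
Move 2: P2 pit4 -> P1=[4,5,3,3,5,4](0) P2=[5,2,3,0,0,4](2)
Move 3: P2 pit2 -> P1=[4,5,3,3,5,4](0) P2=[5,2,0,1,1,5](2)
Move 4: P1 pit0 -> P1=[0,6,4,4,6,4](0) P2=[5,2,0,1,1,5](2)

Answer: 0 6 4 4 6 4 0 5 2 0 1 1 5 2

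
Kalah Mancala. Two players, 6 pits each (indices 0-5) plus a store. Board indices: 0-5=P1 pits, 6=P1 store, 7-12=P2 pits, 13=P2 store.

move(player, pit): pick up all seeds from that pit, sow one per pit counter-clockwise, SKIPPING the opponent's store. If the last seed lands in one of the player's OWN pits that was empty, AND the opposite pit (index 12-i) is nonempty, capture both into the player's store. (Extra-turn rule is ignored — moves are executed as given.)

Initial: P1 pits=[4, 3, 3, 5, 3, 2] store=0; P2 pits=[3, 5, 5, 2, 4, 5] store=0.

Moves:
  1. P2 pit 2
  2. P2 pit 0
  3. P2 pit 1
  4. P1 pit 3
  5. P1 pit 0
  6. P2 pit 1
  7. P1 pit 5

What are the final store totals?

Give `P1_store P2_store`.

Move 1: P2 pit2 -> P1=[5,3,3,5,3,2](0) P2=[3,5,0,3,5,6](1)
Move 2: P2 pit0 -> P1=[5,3,3,5,3,2](0) P2=[0,6,1,4,5,6](1)
Move 3: P2 pit1 -> P1=[6,3,3,5,3,2](0) P2=[0,0,2,5,6,7](2)
Move 4: P1 pit3 -> P1=[6,3,3,0,4,3](1) P2=[1,1,2,5,6,7](2)
Move 5: P1 pit0 -> P1=[0,4,4,1,5,4](2) P2=[1,1,2,5,6,7](2)
Move 6: P2 pit1 -> P1=[0,4,4,1,5,4](2) P2=[1,0,3,5,6,7](2)
Move 7: P1 pit5 -> P1=[0,4,4,1,5,0](3) P2=[2,1,4,5,6,7](2)

Answer: 3 2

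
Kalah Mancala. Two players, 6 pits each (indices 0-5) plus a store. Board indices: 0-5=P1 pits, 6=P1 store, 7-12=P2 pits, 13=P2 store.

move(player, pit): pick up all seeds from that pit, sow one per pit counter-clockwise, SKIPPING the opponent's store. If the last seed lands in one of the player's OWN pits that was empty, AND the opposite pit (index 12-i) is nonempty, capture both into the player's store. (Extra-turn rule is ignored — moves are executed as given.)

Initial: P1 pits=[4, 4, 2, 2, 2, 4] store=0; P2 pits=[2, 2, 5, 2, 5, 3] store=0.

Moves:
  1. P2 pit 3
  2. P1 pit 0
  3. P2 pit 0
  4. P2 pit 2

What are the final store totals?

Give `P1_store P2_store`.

Answer: 0 1

Derivation:
Move 1: P2 pit3 -> P1=[4,4,2,2,2,4](0) P2=[2,2,5,0,6,4](0)
Move 2: P1 pit0 -> P1=[0,5,3,3,3,4](0) P2=[2,2,5,0,6,4](0)
Move 3: P2 pit0 -> P1=[0,5,3,3,3,4](0) P2=[0,3,6,0,6,4](0)
Move 4: P2 pit2 -> P1=[1,6,3,3,3,4](0) P2=[0,3,0,1,7,5](1)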